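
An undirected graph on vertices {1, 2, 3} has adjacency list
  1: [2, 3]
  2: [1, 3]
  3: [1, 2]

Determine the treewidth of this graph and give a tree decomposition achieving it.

Treewidth 2.
Bags: B1 = {1, 2, 3}
Tree: (single bag)

With just one bag of size 3, the width is 3 − 1 = 2, so tw(G) ≤ 2. On the other hand G contains the 3-clique {1, 2, 3}. A clique must lie in a single bag of any decomposition, so no decomposition can have width below 2. Combining the bounds, tw(G) = 2.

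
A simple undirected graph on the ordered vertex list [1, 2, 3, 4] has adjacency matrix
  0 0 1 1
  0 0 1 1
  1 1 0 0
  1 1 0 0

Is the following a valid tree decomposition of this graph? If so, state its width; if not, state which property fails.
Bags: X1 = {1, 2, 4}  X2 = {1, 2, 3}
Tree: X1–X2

Yes; width 2.

Every vertex of G appears in some bag (union = {1, 2, 3, 4}); every edge is covered by a bag; and for each vertex v the set of bags containing v is connected in the bag tree. The decomposition is therefore valid. The largest bag has 3 vertices, so the width is 2.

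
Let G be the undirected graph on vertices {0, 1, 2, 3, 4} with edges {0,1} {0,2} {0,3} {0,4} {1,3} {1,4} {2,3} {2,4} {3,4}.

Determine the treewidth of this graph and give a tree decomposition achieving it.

Treewidth 3.
One such decomposition:
Bags: B1 = {0, 2, 3, 4}  B2 = {0, 1, 3, 4}
Tree: B1–B2

The largest bag has 4 vertices, giving width 3; this decomposition certifies tw(G) ≤ 3. Conversely, {0, 1, 3, 4} is a clique of size 4, and the vertices of any clique must share a bag in every tree decomposition; so some bag has ≥ 4 vertices and tw(G) ≥ 3. The upper and lower bounds meet at 3, so that is the treewidth.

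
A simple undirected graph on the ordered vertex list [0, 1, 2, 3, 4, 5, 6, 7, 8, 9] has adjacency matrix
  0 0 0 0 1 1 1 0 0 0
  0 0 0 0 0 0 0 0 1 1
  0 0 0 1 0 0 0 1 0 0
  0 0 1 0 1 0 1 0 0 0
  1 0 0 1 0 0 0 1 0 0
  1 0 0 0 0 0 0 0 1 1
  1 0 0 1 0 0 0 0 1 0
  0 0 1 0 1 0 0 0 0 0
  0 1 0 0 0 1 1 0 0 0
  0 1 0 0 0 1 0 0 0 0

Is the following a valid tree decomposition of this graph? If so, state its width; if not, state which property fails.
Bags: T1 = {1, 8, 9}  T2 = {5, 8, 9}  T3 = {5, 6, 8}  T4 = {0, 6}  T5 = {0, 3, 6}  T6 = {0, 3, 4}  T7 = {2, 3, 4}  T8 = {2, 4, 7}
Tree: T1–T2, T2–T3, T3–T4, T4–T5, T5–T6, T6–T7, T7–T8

No — edge (5,0) lies in no bag.

A tree decomposition must satisfy three properties: every vertex lies in some bag; for every edge, both endpoints lie together in some bag; and for every vertex, the bags containing it form a connected subtree. Here edge (5,0) lies in no bag, so the decomposition is invalid.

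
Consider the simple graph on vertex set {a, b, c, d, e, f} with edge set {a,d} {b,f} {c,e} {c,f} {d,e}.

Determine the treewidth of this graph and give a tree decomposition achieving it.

Treewidth 1.
One such decomposition:
Bags: B1 = {a, d}  B2 = {d, e}  B3 = {c, e}  B4 = {c, f}  B5 = {b, f}
Tree: B1–B2, B2–B3, B3–B4, B4–B5

Each bag holds 2 vertices, so the decomposition has width 1, which upper-bounds the treewidth. Any graph with an edge has treewidth ≥ 1, and G has the edge a–d. The upper and lower bounds meet at 1, so that is the treewidth.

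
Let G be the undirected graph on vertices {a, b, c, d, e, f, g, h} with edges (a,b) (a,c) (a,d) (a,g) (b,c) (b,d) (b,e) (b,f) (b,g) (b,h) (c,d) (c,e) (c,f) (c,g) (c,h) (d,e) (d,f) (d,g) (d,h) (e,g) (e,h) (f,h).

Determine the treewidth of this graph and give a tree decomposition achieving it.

The largest bag has 5 vertices, giving width 4; this decomposition certifies tw(G) ≤ 4. Conversely, {b, c, d, e, g} is a clique of size 5, and the vertices of any clique must share a bag in every tree decomposition; so some bag has ≥ 5 vertices and tw(G) ≥ 4. The upper and lower bounds meet at 4, so that is the treewidth.

Treewidth 4.
One optimal decomposition is:
Bags: B1 = {b, c, d, e, g}  B2 = {a, b, c, d, g}  B3 = {b, c, d, e, h}  B4 = {b, c, d, f, h}
Tree: B1–B2, B1–B3, B3–B4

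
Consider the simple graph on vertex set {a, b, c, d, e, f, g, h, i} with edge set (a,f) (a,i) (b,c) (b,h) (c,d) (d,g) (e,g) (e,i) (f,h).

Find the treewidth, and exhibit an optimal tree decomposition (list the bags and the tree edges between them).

Each bag holds 3 vertices, so the decomposition has width 2, which upper-bounds the treewidth. The edges c–b–h–f–a–i–e–g–d–c form a cycle, so G is not a tree and its treewidth is at least 2. Combining the bounds, tw(G) = 2.

Treewidth 2.
One optimal decomposition is:
Bags: B1 = {b, c, h}  B2 = {c, f, h}  B3 = {a, c, f}  B4 = {a, c, i}  B5 = {c, e, i}  B6 = {c, e, g}  B7 = {c, d, g}
Tree: B1–B2, B2–B3, B3–B4, B4–B5, B5–B6, B6–B7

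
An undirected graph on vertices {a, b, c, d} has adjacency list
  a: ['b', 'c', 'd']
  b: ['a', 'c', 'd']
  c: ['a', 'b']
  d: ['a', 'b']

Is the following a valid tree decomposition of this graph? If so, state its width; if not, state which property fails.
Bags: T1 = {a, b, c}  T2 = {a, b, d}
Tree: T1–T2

Checking the three conditions: (i) the bags cover all of {a, b, c, d}; (ii) for each edge, some bag contains both endpoints; (iii) the bags containing any fixed vertex form a subtree. All hold, so the decomposition is valid with width 3 − 1 = 2.

Yes; width 2.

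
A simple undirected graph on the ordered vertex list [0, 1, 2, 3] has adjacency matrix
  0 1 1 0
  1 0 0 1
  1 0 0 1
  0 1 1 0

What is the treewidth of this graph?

A width-2 tree decomposition is:
Bags: B1 = {0, 1, 3}  B2 = {0, 2, 3}
Tree: B1–B2
Every bag has size at most 3, so the width is 3 − 1 = 2 and tw(G) ≤ 2. The edges 0–1–3–2–0 form a cycle, so G is not a tree and its treewidth is at least 2. Therefore the treewidth is 2.

2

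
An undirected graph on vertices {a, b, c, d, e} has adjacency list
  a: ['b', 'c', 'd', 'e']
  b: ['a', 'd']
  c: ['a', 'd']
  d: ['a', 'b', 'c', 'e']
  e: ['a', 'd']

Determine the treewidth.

A width-2 tree decomposition is:
Bags: B1 = {a, d, e}  B2 = {a, c, d}  B3 = {a, b, d}
Tree: B1–B2, B2–B3
Every bag has size at most 3, so the width is 3 − 1 = 2 and tw(G) ≤ 2. Conversely, {a, d, e} is a clique of size 3, and the vertices of any clique must share a bag in every tree decomposition; so some bag has ≥ 3 vertices and tw(G) ≥ 2. Therefore the treewidth is 2.

2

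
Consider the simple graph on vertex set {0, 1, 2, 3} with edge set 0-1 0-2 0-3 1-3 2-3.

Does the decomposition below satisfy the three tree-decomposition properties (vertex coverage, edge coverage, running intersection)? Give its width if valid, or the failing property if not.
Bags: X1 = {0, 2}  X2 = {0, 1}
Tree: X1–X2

No — vertex 3 appears in no bag.

A tree decomposition must satisfy three properties: every vertex lies in some bag; for every edge, both endpoints lie together in some bag; and for every vertex, the bags containing it form a connected subtree. Here vertex 3 appears in no bag, so the decomposition is invalid.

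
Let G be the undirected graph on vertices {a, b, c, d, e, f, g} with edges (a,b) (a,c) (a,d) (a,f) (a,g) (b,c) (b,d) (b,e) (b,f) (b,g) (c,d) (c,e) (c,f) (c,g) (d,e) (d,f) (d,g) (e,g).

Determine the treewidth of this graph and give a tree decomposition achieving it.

Treewidth 4.
One such decomposition:
Bags: B1 = {a, b, c, d, f}  B2 = {a, b, c, d, g}  B3 = {b, c, d, e, g}
Tree: B1–B2, B2–B3

The largest bag has 5 vertices, giving width 4; this decomposition certifies tw(G) ≤ 4. On the other hand G contains the 5-clique {b, c, d, e, g}. A clique must lie in a single bag of any decomposition, so no decomposition can have width below 4. The upper and lower bounds meet at 4, so that is the treewidth.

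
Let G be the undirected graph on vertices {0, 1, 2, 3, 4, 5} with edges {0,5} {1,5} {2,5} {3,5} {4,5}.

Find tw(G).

A width-1 tree decomposition is:
Bags: B1 = {0, 5}  B2 = {1, 5}  B3 = {4, 5}  B4 = {3, 5}  B5 = {2, 5}
Tree: B1–B2, B1–B3, B2–B4, B1–B5
The largest bag has 2 vertices, giving width 1; this decomposition certifies tw(G) ≤ 1. Any graph with an edge has treewidth ≥ 1, and G has the edge 0–5. Combining the bounds, tw(G) = 1.

1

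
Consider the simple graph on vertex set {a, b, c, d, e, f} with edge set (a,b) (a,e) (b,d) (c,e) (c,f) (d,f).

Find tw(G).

A width-2 tree decomposition is:
Bags: B1 = {a, c, e}  B2 = {a, b, c}  B3 = {b, c, d}  B4 = {c, d, f}
Tree: B1–B2, B2–B3, B3–B4
The largest bag has 3 vertices, giving width 2; this decomposition certifies tw(G) ≤ 2. Since c–e–a–b–d–f–c is a cycle in G, G is not acyclic. Forests are exactly the graphs of treewidth ≤ 1, so tw(G) ≥ 2. The upper and lower bounds meet at 2, so that is the treewidth.

2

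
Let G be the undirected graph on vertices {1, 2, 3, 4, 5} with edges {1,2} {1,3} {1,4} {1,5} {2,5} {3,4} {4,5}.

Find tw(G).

2

A width-2 tree decomposition is:
Bags: B1 = {1, 3, 4}  B2 = {1, 4, 5}  B3 = {1, 2, 5}
Tree: B1–B2, B2–B3
Every bag has size at most 3, so the width is 3 − 1 = 2 and tw(G) ≤ 2. Conversely, {1, 2, 5} is a clique of size 3, and the vertices of any clique must share a bag in every tree decomposition; so some bag has ≥ 3 vertices and tw(G) ≥ 2. Combining the bounds, tw(G) = 2.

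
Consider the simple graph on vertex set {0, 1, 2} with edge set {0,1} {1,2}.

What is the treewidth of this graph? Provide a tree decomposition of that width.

Treewidth 1.
Bags: B1 = {1, 2}  B2 = {0, 1}
Tree: B1–B2

The largest bag has 2 vertices, giving width 1; this decomposition certifies tw(G) ≤ 1. Any graph with an edge has treewidth ≥ 1, and G has the edge 2–1. Combining the bounds, tw(G) = 1.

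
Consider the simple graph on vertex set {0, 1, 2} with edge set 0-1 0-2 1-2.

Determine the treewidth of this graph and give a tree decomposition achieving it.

Treewidth 2.
Bags: B1 = {0, 1, 2}
Tree: (single bag)

A single bag containing all 3 vertices is trivially a valid decomposition of width 2. For the lower bound, the 3 vertices {0, 1, 2} are pairwise adjacent, and any tree decomposition puts a clique entirely inside one bag — forcing width ≥ 2. The upper and lower bounds meet at 2, so that is the treewidth.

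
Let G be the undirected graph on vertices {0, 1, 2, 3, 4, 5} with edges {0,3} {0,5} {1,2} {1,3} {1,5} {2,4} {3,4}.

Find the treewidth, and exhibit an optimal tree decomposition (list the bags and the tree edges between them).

The largest bag has 3 vertices, giving width 2; this decomposition certifies tw(G) ≤ 2. The edges 0–5–1–3–0 form a cycle, so G is not a tree and its treewidth is at least 2. Combining the bounds, tw(G) = 2.

Treewidth 2.
Bags: B1 = {0, 3, 5}  B2 = {1, 3, 5}  B3 = {1, 3, 4}  B4 = {1, 2, 4}
Tree: B1–B2, B2–B3, B3–B4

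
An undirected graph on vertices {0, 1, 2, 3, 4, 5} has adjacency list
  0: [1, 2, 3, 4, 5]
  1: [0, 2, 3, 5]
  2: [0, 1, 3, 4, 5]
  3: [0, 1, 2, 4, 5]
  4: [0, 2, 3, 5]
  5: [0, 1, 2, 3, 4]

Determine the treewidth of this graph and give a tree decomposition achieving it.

Treewidth 4.
One optimal decomposition is:
Bags: B1 = {0, 2, 3, 4, 5}  B2 = {0, 1, 2, 3, 5}
Tree: B1–B2

The largest bag has 5 vertices, giving width 4; this decomposition certifies tw(G) ≤ 4. Conversely, {0, 1, 2, 3, 5} is a clique of size 5, and the vertices of any clique must share a bag in every tree decomposition; so some bag has ≥ 5 vertices and tw(G) ≥ 4. The upper and lower bounds meet at 4, so that is the treewidth.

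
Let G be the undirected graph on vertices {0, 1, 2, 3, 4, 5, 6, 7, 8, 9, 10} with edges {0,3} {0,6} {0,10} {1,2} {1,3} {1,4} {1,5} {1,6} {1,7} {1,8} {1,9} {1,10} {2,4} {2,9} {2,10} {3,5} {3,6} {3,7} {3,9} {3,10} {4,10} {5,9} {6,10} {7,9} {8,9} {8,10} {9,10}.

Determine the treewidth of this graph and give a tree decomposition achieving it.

Each bag holds 4 vertices, so the decomposition has width 3, which upper-bounds the treewidth. Conversely, {0, 3, 6, 10} is a clique of size 4, and the vertices of any clique must share a bag in every tree decomposition; so some bag has ≥ 4 vertices and tw(G) ≥ 3. The upper and lower bounds meet at 3, so that is the treewidth.

Treewidth 3.
One such decomposition:
Bags: B1 = {1, 3, 9, 10}  B2 = {1, 3, 6, 10}  B3 = {1, 2, 9, 10}  B4 = {0, 3, 6, 10}  B5 = {1, 2, 4, 10}  B6 = {1, 3, 5, 9}  B7 = {1, 3, 7, 9}  B8 = {1, 8, 9, 10}
Tree: B1–B2, B1–B3, B2–B4, B3–B5, B1–B6, B1–B7, B3–B8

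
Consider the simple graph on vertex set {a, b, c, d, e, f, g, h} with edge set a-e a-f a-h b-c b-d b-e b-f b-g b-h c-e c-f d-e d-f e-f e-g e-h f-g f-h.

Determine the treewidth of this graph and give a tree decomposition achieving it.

Each bag holds 4 vertices, so the decomposition has width 3, which upper-bounds the treewidth. Conversely, {a, e, f, h} is a clique of size 4, and the vertices of any clique must share a bag in every tree decomposition; so some bag has ≥ 4 vertices and tw(G) ≥ 3. Combining the bounds, tw(G) = 3.

Treewidth 3.
One such decomposition:
Bags: B1 = {b, d, e, f}  B2 = {b, e, f, g}  B3 = {b, c, e, f}  B4 = {b, e, f, h}  B5 = {a, e, f, h}
Tree: B1–B2, B1–B3, B2–B4, B4–B5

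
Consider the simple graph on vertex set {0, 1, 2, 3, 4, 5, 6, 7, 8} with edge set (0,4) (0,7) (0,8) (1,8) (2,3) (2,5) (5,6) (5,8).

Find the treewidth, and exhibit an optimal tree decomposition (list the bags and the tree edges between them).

The largest bag has 2 vertices, giving width 1; this decomposition certifies tw(G) ≤ 1. Since G has at least one edge (e.g. 8–0), it is not an edgeless graph, so tw(G) ≥ 1. Hence tw(G) = 1 exactly.

Treewidth 1.
One optimal decomposition is:
Bags: B1 = {0, 8}  B2 = {0, 7}  B3 = {5, 8}  B4 = {2, 5}  B5 = {0, 4}  B6 = {2, 3}  B7 = {5, 6}  B8 = {1, 8}
Tree: B1–B2, B1–B3, B3–B4, B1–B5, B4–B6, B4–B7, B1–B8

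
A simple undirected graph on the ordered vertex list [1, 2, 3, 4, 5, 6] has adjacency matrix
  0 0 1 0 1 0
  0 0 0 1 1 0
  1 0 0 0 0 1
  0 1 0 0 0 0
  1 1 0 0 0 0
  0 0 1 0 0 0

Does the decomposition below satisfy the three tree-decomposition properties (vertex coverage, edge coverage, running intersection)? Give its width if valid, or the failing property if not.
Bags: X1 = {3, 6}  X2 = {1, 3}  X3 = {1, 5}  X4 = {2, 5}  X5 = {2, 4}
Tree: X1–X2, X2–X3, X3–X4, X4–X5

Every vertex of G appears in some bag (union = {1, 2, 3, 4, 5, 6}); every edge is covered by a bag; and for each vertex v the set of bags containing v is connected in the bag tree. The decomposition is therefore valid. The largest bag has 2 vertices, so the width is 1.

Yes; width 1.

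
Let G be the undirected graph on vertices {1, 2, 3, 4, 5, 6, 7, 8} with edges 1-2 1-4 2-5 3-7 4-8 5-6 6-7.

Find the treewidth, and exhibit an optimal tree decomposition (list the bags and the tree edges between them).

The largest bag has 2 vertices, giving width 1; this decomposition certifies tw(G) ≤ 1. Since G has at least one edge (e.g. 8–4), it is not an edgeless graph, so tw(G) ≥ 1. Hence tw(G) = 1 exactly.

Treewidth 1.
Bags: B1 = {4, 8}  B2 = {1, 4}  B3 = {1, 2}  B4 = {2, 5}  B5 = {5, 6}  B6 = {6, 7}  B7 = {3, 7}
Tree: B1–B2, B2–B3, B3–B4, B4–B5, B5–B6, B6–B7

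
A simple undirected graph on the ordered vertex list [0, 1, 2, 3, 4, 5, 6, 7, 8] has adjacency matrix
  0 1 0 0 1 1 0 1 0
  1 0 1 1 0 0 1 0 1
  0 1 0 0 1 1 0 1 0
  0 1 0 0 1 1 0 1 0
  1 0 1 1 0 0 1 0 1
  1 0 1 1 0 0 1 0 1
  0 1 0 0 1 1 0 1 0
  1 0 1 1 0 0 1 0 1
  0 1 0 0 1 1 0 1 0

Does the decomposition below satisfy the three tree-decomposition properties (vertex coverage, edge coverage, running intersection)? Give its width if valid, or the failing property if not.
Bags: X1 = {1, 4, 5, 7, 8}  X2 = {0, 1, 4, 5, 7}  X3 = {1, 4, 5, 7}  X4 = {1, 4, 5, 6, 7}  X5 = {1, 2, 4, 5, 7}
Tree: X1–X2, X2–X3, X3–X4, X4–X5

A tree decomposition must satisfy three properties: every vertex lies in some bag; for every edge, both endpoints lie together in some bag; and for every vertex, the bags containing it form a connected subtree. Here vertex 3 appears in no bag, so the decomposition is invalid.

No — vertex 3 appears in no bag.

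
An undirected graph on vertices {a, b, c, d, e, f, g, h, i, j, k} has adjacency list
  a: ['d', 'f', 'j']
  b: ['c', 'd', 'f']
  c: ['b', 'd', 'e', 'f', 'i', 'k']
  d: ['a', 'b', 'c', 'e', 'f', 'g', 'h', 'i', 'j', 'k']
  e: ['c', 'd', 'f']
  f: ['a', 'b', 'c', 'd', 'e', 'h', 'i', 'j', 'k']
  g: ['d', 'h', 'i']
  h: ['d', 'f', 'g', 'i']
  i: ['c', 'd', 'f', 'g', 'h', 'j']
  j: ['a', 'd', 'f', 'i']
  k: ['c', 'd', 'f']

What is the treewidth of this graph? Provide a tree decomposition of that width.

The largest bag has 4 vertices, giving width 3; this decomposition certifies tw(G) ≤ 3. For the lower bound, the 4 vertices {d, g, h, i} are pairwise adjacent, and any tree decomposition puts a clique entirely inside one bag — forcing width ≥ 3. Therefore the treewidth is 3.

Treewidth 3.
Bags: B1 = {d, g, h, i}  B2 = {d, f, h, i}  B3 = {d, f, i, j}  B4 = {c, d, f, i}  B5 = {b, c, d, f}  B6 = {a, d, f, j}  B7 = {c, d, e, f}  B8 = {c, d, f, k}
Tree: B1–B2, B2–B3, B2–B4, B4–B5, B3–B6, B5–B7, B7–B8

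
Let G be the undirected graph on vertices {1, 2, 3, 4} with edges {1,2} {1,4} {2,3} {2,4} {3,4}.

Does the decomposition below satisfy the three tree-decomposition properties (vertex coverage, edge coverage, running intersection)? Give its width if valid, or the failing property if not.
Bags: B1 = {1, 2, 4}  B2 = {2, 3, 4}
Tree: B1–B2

Every vertex of G appears in some bag (union = {1, 2, 3, 4}); every edge is covered by a bag; and for each vertex v the set of bags containing v is connected in the bag tree. The decomposition is therefore valid. The largest bag has 3 vertices, so the width is 2.

Yes; width 2.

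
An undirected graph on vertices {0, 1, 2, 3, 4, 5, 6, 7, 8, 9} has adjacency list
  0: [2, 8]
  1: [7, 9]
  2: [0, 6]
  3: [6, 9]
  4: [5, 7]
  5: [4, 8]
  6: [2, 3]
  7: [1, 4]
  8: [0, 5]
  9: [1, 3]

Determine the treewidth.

2

A width-2 tree decomposition is:
Bags: B1 = {1, 4, 7}  B2 = {1, 4, 5}  B3 = {1, 5, 8}  B4 = {0, 1, 8}  B5 = {0, 1, 2}  B6 = {1, 2, 6}  B7 = {1, 3, 6}  B8 = {1, 3, 9}
Tree: B1–B2, B2–B3, B3–B4, B4–B5, B5–B6, B6–B7, B7–B8
Each bag holds 3 vertices, so the decomposition has width 2, which upper-bounds the treewidth. For the lower bound, G contains the cycle 1–7–4–5–8–0–2–6–3–9–1, so G is not a forest; only forests have treewidth ≤ 1, hence tw(G) ≥ 2. The upper and lower bounds meet at 2, so that is the treewidth.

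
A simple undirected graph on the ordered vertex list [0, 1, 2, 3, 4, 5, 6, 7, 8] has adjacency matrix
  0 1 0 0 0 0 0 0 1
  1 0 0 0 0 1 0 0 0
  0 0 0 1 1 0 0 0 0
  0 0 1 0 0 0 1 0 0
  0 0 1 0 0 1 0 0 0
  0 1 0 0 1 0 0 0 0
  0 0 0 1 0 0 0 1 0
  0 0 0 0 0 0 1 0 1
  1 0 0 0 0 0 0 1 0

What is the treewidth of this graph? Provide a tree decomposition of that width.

Treewidth 2.
One optimal decomposition is:
Bags: B1 = {2, 3, 6}  B2 = {2, 6, 7}  B3 = {2, 7, 8}  B4 = {0, 2, 8}  B5 = {0, 1, 2}  B6 = {1, 2, 5}  B7 = {2, 4, 5}
Tree: B1–B2, B2–B3, B3–B4, B4–B5, B5–B6, B6–B7

Each bag holds 3 vertices, so the decomposition has width 2, which upper-bounds the treewidth. For the lower bound, G contains the cycle 2–3–6–7–8–0–1–5–4–2, so G is not a forest; only forests have treewidth ≤ 1, hence tw(G) ≥ 2. Hence tw(G) = 2 exactly.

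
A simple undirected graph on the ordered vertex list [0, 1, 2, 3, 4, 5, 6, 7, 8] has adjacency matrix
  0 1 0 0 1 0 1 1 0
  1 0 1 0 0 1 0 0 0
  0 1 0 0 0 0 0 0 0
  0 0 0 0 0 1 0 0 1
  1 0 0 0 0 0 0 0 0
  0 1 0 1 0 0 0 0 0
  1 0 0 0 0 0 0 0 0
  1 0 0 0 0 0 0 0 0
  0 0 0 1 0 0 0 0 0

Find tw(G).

1

A width-1 tree decomposition is:
Bags: B1 = {0, 6}  B2 = {0, 1}  B3 = {1, 5}  B4 = {3, 5}  B5 = {0, 7}  B6 = {1, 2}  B7 = {0, 4}  B8 = {3, 8}
Tree: B1–B2, B2–B3, B3–B4, B1–B5, B2–B6, B2–B7, B4–B8
Each bag holds 2 vertices, so the decomposition has width 1, which upper-bounds the treewidth. G has an edge, so its treewidth is at least 1. Hence tw(G) = 1 exactly.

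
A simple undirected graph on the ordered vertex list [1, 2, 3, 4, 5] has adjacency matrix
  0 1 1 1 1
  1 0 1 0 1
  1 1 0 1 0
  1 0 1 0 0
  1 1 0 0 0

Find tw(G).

A width-2 tree decomposition is:
Bags: B1 = {1, 2, 3}  B2 = {1, 3, 4}  B3 = {1, 2, 5}
Tree: B1–B2, B1–B3
Every bag has size at most 3, so the width is 3 − 1 = 2 and tw(G) ≤ 2. Conversely, {1, 2, 3} is a clique of size 3, and the vertices of any clique must share a bag in every tree decomposition; so some bag has ≥ 3 vertices and tw(G) ≥ 2. Hence tw(G) = 2 exactly.

2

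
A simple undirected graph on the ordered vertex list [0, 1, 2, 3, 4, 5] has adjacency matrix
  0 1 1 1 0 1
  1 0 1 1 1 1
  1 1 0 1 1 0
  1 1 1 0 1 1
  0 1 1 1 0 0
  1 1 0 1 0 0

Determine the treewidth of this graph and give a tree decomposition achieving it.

Every bag has size at most 4, so the width is 4 − 1 = 3 and tw(G) ≤ 3. Conversely, {0, 1, 2, 3} is a clique of size 4, and the vertices of any clique must share a bag in every tree decomposition; so some bag has ≥ 4 vertices and tw(G) ≥ 3. Hence tw(G) = 3 exactly.

Treewidth 3.
Bags: B1 = {0, 1, 2, 3}  B2 = {1, 2, 3, 4}  B3 = {0, 1, 3, 5}
Tree: B1–B2, B1–B3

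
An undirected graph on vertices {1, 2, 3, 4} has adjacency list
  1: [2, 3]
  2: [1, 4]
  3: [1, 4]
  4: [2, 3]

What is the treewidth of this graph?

2

A width-2 tree decomposition is:
Bags: B1 = {2, 3, 4}  B2 = {1, 2, 3}
Tree: B1–B2
Each bag holds 3 vertices, so the decomposition has width 2, which upper-bounds the treewidth. For the lower bound, G contains the cycle 3–4–2–1–3, so G is not a forest; only forests have treewidth ≤ 1, hence tw(G) ≥ 2. Therefore the treewidth is 2.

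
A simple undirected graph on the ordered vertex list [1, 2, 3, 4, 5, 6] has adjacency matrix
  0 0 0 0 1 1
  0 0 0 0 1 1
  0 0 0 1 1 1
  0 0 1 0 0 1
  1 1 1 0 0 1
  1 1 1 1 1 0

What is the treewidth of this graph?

2

A width-2 tree decomposition is:
Bags: B1 = {2, 5, 6}  B2 = {1, 5, 6}  B3 = {3, 5, 6}  B4 = {3, 4, 6}
Tree: B1–B2, B1–B3, B3–B4
The largest bag has 3 vertices, giving width 2; this decomposition certifies tw(G) ≤ 2. For the lower bound, the 3 vertices {3, 4, 6} are pairwise adjacent, and any tree decomposition puts a clique entirely inside one bag — forcing width ≥ 2. Hence tw(G) = 2 exactly.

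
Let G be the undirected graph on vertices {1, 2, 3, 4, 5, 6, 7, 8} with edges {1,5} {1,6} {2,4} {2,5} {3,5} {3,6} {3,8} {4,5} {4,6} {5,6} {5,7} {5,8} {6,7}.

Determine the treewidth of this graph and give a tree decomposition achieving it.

Every bag has size at most 3, so the width is 3 − 1 = 2 and tw(G) ≤ 2. On the other hand G contains the 3-clique {3, 5, 8}. A clique must lie in a single bag of any decomposition, so no decomposition can have width below 2. The upper and lower bounds meet at 2, so that is the treewidth.

Treewidth 2.
One such decomposition:
Bags: B1 = {1, 5, 6}  B2 = {5, 6, 7}  B3 = {3, 5, 6}  B4 = {3, 5, 8}  B5 = {4, 5, 6}  B6 = {2, 4, 5}
Tree: B1–B2, B1–B3, B3–B4, B1–B5, B5–B6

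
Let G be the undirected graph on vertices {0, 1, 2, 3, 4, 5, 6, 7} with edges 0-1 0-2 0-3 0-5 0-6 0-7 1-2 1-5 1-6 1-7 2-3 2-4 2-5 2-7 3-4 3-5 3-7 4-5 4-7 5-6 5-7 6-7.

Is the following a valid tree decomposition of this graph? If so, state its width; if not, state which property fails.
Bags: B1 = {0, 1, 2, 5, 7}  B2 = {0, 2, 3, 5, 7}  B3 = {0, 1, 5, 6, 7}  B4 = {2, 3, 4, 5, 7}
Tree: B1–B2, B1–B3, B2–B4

Checking the three conditions: (i) the bags cover all of {0, 1, 2, 3, 4, 5, 6, 7}; (ii) for each edge, some bag contains both endpoints; (iii) the bags containing any fixed vertex form a subtree. All hold, so the decomposition is valid with width 5 − 1 = 4.

Yes; width 4.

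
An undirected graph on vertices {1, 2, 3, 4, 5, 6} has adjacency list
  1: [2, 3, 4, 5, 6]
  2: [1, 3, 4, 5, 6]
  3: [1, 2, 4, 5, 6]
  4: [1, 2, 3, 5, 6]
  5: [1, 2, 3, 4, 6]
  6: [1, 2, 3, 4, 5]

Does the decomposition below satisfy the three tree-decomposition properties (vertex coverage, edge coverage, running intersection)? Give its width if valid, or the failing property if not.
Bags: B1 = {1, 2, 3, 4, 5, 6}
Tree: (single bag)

Checking the three conditions: (i) the bags cover all of {1, 2, 3, 4, 5, 6}; (ii) for each edge, some bag contains both endpoints; (iii) the bags containing any fixed vertex form a subtree. All hold, so the decomposition is valid with width 6 − 1 = 5.

Yes; width 5.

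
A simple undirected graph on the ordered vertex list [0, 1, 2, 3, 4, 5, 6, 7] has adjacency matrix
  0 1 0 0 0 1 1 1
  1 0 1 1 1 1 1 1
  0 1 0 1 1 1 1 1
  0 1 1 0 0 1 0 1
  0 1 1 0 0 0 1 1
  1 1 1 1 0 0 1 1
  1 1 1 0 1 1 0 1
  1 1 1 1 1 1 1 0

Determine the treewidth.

A width-4 tree decomposition is:
Bags: B1 = {1, 2, 5, 6, 7}  B2 = {0, 1, 5, 6, 7}  B3 = {1, 2, 3, 5, 7}  B4 = {1, 2, 4, 6, 7}
Tree: B1–B2, B1–B3, B1–B4
The largest bag has 5 vertices, giving width 4; this decomposition certifies tw(G) ≤ 4. For the lower bound, the 5 vertices {0, 1, 5, 6, 7} are pairwise adjacent, and any tree decomposition puts a clique entirely inside one bag — forcing width ≥ 4. The upper and lower bounds meet at 4, so that is the treewidth.

4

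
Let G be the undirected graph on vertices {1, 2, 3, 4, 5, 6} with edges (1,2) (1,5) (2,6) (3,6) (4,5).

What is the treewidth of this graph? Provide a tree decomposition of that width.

Treewidth 1.
Bags: B1 = {3, 6}  B2 = {2, 6}  B3 = {1, 2}  B4 = {1, 5}  B5 = {4, 5}
Tree: B1–B2, B2–B3, B3–B4, B4–B5

Each bag holds 2 vertices, so the decomposition has width 1, which upper-bounds the treewidth. G has an edge, so its treewidth is at least 1. Hence tw(G) = 1 exactly.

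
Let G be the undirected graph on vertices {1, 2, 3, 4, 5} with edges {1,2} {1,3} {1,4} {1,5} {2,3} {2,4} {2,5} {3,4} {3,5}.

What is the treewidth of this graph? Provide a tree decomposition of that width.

Treewidth 3.
One optimal decomposition is:
Bags: B1 = {1, 2, 3, 5}  B2 = {1, 2, 3, 4}
Tree: B1–B2

Each bag holds 4 vertices, so the decomposition has width 3, which upper-bounds the treewidth. On the other hand G contains the 4-clique {1, 2, 3, 4}. A clique must lie in a single bag of any decomposition, so no decomposition can have width below 3. Therefore the treewidth is 3.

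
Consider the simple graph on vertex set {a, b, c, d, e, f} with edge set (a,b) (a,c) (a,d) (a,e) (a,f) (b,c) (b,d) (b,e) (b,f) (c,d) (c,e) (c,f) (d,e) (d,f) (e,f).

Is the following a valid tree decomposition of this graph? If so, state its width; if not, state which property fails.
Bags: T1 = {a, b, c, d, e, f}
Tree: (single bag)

Yes; width 5.

Checking the three conditions: (i) the bags cover all of {a, b, c, d, e, f}; (ii) for each edge, some bag contains both endpoints; (iii) the bags containing any fixed vertex form a subtree. All hold, so the decomposition is valid with width 6 − 1 = 5.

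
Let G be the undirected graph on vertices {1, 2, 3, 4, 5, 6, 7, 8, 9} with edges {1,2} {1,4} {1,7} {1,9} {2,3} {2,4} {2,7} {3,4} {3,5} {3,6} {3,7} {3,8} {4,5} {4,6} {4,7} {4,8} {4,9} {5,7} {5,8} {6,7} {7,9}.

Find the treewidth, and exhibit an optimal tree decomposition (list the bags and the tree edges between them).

Treewidth 3.
One such decomposition:
Bags: B1 = {1, 4, 7, 9}  B2 = {1, 2, 4, 7}  B3 = {2, 3, 4, 7}  B4 = {3, 4, 5, 7}  B5 = {3, 4, 5, 8}  B6 = {3, 4, 6, 7}
Tree: B1–B2, B2–B3, B3–B4, B4–B5, B3–B6

Each bag holds 4 vertices, so the decomposition has width 3, which upper-bounds the treewidth. Conversely, {3, 4, 5, 8} is a clique of size 4, and the vertices of any clique must share a bag in every tree decomposition; so some bag has ≥ 4 vertices and tw(G) ≥ 3. The upper and lower bounds meet at 3, so that is the treewidth.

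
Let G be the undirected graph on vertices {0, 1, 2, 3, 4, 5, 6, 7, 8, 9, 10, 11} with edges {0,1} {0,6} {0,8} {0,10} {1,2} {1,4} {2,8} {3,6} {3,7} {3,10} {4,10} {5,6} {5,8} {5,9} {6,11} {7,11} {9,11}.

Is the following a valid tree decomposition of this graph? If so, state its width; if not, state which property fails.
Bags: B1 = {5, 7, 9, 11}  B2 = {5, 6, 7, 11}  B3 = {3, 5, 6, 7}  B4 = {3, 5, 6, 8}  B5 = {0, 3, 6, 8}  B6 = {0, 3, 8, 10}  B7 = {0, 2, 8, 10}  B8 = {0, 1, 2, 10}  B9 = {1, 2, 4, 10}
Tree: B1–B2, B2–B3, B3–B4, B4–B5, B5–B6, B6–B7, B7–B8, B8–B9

Every vertex of G appears in some bag (union = {0, 1, 2, 3, 4, 5, 6, 7, 8, 9, 10, 11}); every edge is covered by a bag; and for each vertex v the set of bags containing v is connected in the bag tree. The decomposition is therefore valid. The largest bag has 4 vertices, so the width is 3.

Yes; width 3.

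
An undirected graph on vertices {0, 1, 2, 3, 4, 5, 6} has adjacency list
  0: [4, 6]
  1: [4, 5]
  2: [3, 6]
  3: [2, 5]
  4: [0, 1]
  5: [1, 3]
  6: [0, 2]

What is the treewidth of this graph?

A width-2 tree decomposition is:
Bags: B1 = {2, 3, 5}  B2 = {1, 2, 5}  B3 = {1, 2, 4}  B4 = {0, 2, 4}  B5 = {0, 2, 6}
Tree: B1–B2, B2–B3, B3–B4, B4–B5
Each bag holds 3 vertices, so the decomposition has width 2, which upper-bounds the treewidth. Since 2–3–5–1–4–0–6–2 is a cycle in G, G is not acyclic. Forests are exactly the graphs of treewidth ≤ 1, so tw(G) ≥ 2. Hence tw(G) = 2 exactly.

2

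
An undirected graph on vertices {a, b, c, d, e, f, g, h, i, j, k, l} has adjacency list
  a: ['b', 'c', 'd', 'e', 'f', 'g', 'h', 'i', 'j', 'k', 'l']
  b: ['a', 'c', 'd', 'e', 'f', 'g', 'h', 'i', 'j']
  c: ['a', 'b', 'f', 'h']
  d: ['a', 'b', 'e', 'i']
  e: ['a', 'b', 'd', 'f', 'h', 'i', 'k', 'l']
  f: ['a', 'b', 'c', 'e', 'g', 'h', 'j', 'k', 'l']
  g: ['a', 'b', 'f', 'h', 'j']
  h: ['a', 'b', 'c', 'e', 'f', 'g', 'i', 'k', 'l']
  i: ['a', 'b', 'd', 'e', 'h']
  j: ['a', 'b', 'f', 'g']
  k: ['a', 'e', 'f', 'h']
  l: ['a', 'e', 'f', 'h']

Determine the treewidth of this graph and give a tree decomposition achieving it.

The largest bag has 5 vertices, giving width 4; this decomposition certifies tw(G) ≤ 4. For the lower bound, the 5 vertices {a, b, d, e, i} are pairwise adjacent, and any tree decomposition puts a clique entirely inside one bag — forcing width ≥ 4. Therefore the treewidth is 4.

Treewidth 4.
One such decomposition:
Bags: B1 = {a, b, d, e, i}  B2 = {a, b, e, h, i}  B3 = {a, b, e, f, h}  B4 = {a, e, f, h, k}  B5 = {a, e, f, h, l}  B6 = {a, b, c, f, h}  B7 = {a, b, f, g, h}  B8 = {a, b, f, g, j}
Tree: B1–B2, B2–B3, B3–B4, B3–B5, B3–B6, B6–B7, B7–B8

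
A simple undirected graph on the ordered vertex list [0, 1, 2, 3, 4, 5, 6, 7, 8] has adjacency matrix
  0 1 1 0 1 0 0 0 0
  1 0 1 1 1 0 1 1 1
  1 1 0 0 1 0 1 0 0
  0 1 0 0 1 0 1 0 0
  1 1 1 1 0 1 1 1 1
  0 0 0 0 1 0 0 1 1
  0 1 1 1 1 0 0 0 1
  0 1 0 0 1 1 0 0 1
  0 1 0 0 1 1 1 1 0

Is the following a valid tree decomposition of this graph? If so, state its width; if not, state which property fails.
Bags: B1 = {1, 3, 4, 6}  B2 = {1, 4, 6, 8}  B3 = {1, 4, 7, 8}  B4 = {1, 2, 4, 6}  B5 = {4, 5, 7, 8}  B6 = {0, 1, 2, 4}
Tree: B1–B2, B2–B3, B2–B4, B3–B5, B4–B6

Yes; width 3.

Vertex coverage: the bags together contain {0, 1, 2, 3, 4, 5, 6, 7, 8}, the full vertex set. Edge coverage: each edge of G has both endpoints in at least one bag. Running intersection: for every vertex, the bags containing it form a connected subtree. All three properties hold, so this is a valid tree decomposition of width max|bag| − 1 = 3, and hence tw(G) ≤ 3.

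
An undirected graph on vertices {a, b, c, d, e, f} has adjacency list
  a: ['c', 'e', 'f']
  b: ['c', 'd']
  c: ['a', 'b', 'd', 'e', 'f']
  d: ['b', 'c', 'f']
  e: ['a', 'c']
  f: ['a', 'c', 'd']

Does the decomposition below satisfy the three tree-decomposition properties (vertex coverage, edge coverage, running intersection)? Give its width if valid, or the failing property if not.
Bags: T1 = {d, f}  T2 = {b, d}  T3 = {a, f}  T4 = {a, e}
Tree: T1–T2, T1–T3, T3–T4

No — vertex c appears in no bag.

A tree decomposition must satisfy three properties: every vertex lies in some bag; for every edge, both endpoints lie together in some bag; and for every vertex, the bags containing it form a connected subtree. Here vertex c appears in no bag, so the decomposition is invalid.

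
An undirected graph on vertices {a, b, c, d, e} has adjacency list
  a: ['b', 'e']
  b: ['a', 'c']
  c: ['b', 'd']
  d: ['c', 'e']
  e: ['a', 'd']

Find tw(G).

2

A width-2 tree decomposition is:
Bags: B1 = {a, b, e}  B2 = {b, d, e}  B3 = {b, c, d}
Tree: B1–B2, B2–B3
The largest bag has 3 vertices, giving width 2; this decomposition certifies tw(G) ≤ 2. The edges b–a–e–d–c–b form a cycle, so G is not a tree and its treewidth is at least 2. Combining the bounds, tw(G) = 2.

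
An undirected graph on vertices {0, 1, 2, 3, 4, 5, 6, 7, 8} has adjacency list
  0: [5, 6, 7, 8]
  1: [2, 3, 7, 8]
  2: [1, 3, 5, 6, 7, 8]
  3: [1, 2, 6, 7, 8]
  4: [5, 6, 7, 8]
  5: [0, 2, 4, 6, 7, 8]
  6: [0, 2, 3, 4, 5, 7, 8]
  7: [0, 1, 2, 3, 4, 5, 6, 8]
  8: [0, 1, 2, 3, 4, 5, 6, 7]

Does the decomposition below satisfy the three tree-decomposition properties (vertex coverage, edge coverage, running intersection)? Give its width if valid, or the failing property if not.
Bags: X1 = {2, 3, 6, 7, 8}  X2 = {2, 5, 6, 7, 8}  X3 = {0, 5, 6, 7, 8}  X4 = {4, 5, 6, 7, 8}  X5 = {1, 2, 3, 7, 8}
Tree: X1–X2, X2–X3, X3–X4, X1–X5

Yes; width 4.

Every vertex of G appears in some bag (union = {0, 1, 2, 3, 4, 5, 6, 7, 8}); every edge is covered by a bag; and for each vertex v the set of bags containing v is connected in the bag tree. The decomposition is therefore valid. The largest bag has 5 vertices, so the width is 4.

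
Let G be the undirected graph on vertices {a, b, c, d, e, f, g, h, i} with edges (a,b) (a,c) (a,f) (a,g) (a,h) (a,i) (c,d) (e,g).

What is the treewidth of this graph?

1

A width-1 tree decomposition is:
Bags: B1 = {a, c}  B2 = {c, d}  B3 = {a, b}  B4 = {a, h}  B5 = {a, g}  B6 = {e, g}  B7 = {a, f}  B8 = {a, i}
Tree: B1–B2, B1–B3, B3–B4, B4–B5, B5–B6, B4–B7, B5–B8
The largest bag has 2 vertices, giving width 1; this decomposition certifies tw(G) ≤ 1. Any graph with an edge has treewidth ≥ 1, and G has the edge a–c. Therefore the treewidth is 1.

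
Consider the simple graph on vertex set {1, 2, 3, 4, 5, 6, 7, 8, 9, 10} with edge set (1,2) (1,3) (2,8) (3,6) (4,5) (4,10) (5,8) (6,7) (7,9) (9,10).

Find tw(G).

A width-2 tree decomposition is:
Bags: B1 = {4, 9, 10}  B2 = {4, 5, 9}  B3 = {5, 8, 9}  B4 = {2, 8, 9}  B5 = {1, 2, 9}  B6 = {1, 3, 9}  B7 = {3, 6, 9}  B8 = {6, 7, 9}
Tree: B1–B2, B2–B3, B3–B4, B4–B5, B5–B6, B6–B7, B7–B8
Every bag has size at most 3, so the width is 3 − 1 = 2 and tw(G) ≤ 2. The edges 9–10–4–5–8–2–1–3–6–7–9 form a cycle, so G is not a tree and its treewidth is at least 2. Therefore the treewidth is 2.

2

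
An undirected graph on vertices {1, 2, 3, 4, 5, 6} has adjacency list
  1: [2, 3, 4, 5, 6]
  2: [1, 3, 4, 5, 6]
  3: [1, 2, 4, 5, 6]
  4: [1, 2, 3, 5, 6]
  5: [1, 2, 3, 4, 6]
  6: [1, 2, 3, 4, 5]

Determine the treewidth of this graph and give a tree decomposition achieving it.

Treewidth 5.
One optimal decomposition is:
Bags: B1 = {1, 2, 3, 4, 5, 6}
Tree: (single bag)

A single bag containing all 6 vertices is trivially a valid decomposition of width 5. Conversely, {1, 2, 3, 4, 5, 6} is a clique of size 6, and the vertices of any clique must share a bag in every tree decomposition; so some bag has ≥ 6 vertices and tw(G) ≥ 5. Combining the bounds, tw(G) = 5.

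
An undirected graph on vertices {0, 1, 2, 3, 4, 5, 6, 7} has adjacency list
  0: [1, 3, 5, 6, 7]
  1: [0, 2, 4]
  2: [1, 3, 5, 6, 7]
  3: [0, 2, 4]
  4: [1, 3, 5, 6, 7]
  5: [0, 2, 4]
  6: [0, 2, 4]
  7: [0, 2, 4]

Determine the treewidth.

A width-3 tree decomposition is:
Bags: B1 = {0, 1, 2, 4}  B2 = {0, 2, 4, 7}  B3 = {0, 2, 4, 5}  B4 = {0, 2, 4, 6}  B5 = {0, 2, 3, 4}
Tree: B1–B2, B2–B3, B3–B4, B4–B5
Each bag holds 4 vertices, so the decomposition has width 3, which upper-bounds the treewidth. For the lower bound: the 4 vertex sets {0,1}, {4,7}, {2}, {5} are disjoint, each induces a connected subgraph, and every pair is joined by at least one edge of G. Contracting each set to a single vertex therefore yields K_{4} as a minor, and since treewidth is minor-monotone, tw(G) ≥ tw(K_{4}) = 3. Combining the bounds, tw(G) = 3.

3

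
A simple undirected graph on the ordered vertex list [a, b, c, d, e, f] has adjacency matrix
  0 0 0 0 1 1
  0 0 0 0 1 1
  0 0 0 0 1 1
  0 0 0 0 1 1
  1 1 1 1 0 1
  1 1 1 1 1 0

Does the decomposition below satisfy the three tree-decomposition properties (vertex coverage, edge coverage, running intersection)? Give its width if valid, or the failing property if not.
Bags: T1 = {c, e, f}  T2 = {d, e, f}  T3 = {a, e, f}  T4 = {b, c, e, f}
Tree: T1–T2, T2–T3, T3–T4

No — bags containing vertex c are not connected in the tree.

A tree decomposition must satisfy three properties: every vertex lies in some bag; for every edge, both endpoints lie together in some bag; and for every vertex, the bags containing it form a connected subtree. Here bags containing vertex c are not connected in the tree, so the decomposition is invalid.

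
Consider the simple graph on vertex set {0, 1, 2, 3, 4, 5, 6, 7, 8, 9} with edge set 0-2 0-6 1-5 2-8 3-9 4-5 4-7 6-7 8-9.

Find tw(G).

1

A width-1 tree decomposition is:
Bags: B1 = {1, 5}  B2 = {4, 5}  B3 = {4, 7}  B4 = {6, 7}  B5 = {0, 6}  B6 = {0, 2}  B7 = {2, 8}  B8 = {8, 9}  B9 = {3, 9}
Tree: B1–B2, B2–B3, B3–B4, B4–B5, B5–B6, B6–B7, B7–B8, B8–B9
The largest bag has 2 vertices, giving width 1; this decomposition certifies tw(G) ≤ 1. Since G has at least one edge (e.g. 1–5), it is not an edgeless graph, so tw(G) ≥ 1. Hence tw(G) = 1 exactly.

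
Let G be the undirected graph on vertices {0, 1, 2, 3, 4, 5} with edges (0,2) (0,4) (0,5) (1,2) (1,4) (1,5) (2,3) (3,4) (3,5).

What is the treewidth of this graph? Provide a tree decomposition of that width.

Treewidth 3.
Bags: B1 = {0, 1, 3, 5}  B2 = {0, 1, 3, 4}  B3 = {0, 1, 2, 3}
Tree: B1–B2, B2–B3

The largest bag has 4 vertices, giving width 3; this decomposition certifies tw(G) ≤ 3. For the lower bound: the 4 vertex sets {0,5}, {3,4}, {1}, {2} are disjoint, each induces a connected subgraph, and every pair is joined by at least one edge of G. Contracting each set to a single vertex therefore yields K_{4} as a minor, and since treewidth is minor-monotone, tw(G) ≥ tw(K_{4}) = 3. The upper and lower bounds meet at 3, so that is the treewidth.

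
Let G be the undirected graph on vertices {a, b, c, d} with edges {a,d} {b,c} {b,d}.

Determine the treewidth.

A width-1 tree decomposition is:
Bags: B1 = {b, c}  B2 = {b, d}  B3 = {a, d}
Tree: B1–B2, B2–B3
The largest bag has 2 vertices, giving width 1; this decomposition certifies tw(G) ≤ 1. G has an edge, so its treewidth is at least 1. Combining the bounds, tw(G) = 1.

1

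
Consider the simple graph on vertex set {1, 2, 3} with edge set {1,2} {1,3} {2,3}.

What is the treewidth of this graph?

2

A width-2 tree decomposition is:
Bags: B1 = {1, 2, 3}
Tree: (single bag)
With just one bag of size 3, the width is 3 − 1 = 2, so tw(G) ≤ 2. Conversely, {1, 2, 3} is a clique of size 3, and the vertices of any clique must share a bag in every tree decomposition; so some bag has ≥ 3 vertices and tw(G) ≥ 2. Hence tw(G) = 2 exactly.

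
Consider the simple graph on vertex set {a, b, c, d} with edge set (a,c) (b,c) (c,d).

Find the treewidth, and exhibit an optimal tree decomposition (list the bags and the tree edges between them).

Treewidth 1.
Bags: B1 = {b, c}  B2 = {a, c}  B3 = {c, d}
Tree: B1–B2, B2–B3

Every bag has size at most 2, so the width is 2 − 1 = 1 and tw(G) ≤ 1. G has an edge, so its treewidth is at least 1. The upper and lower bounds meet at 1, so that is the treewidth.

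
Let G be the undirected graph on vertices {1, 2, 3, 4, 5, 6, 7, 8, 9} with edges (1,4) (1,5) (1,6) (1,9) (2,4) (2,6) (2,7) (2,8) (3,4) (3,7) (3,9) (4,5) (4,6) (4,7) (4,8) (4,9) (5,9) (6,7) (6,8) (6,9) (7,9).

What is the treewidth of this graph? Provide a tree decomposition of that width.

Treewidth 3.
Bags: B1 = {4, 6, 7, 9}  B2 = {1, 4, 6, 9}  B3 = {2, 4, 6, 7}  B4 = {1, 4, 5, 9}  B5 = {2, 4, 6, 8}  B6 = {3, 4, 7, 9}
Tree: B1–B2, B1–B3, B2–B4, B3–B5, B1–B6

Every bag has size at most 4, so the width is 4 − 1 = 3 and tw(G) ≤ 3. On the other hand G contains the 4-clique {3, 4, 7, 9}. A clique must lie in a single bag of any decomposition, so no decomposition can have width below 3. Hence tw(G) = 3 exactly.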